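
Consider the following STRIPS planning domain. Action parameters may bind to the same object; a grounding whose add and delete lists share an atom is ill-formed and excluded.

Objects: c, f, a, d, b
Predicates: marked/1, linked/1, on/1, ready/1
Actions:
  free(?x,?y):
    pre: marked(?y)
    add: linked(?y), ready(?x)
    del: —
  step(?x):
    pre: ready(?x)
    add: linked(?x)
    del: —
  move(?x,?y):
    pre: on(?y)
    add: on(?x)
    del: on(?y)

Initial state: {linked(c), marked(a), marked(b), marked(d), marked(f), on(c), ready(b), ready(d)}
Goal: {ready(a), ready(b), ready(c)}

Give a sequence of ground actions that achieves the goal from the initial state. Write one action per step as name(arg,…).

1. free(c,f)  →  {linked(c), linked(f), marked(a), marked(b), marked(d), marked(f), on(c), ready(b), ready(c), ready(d)}
2. free(a,f)  →  {linked(c), linked(f), marked(a), marked(b), marked(d), marked(f), on(c), ready(a), ready(b), ready(c), ready(d)}

free(c,f); free(a,f)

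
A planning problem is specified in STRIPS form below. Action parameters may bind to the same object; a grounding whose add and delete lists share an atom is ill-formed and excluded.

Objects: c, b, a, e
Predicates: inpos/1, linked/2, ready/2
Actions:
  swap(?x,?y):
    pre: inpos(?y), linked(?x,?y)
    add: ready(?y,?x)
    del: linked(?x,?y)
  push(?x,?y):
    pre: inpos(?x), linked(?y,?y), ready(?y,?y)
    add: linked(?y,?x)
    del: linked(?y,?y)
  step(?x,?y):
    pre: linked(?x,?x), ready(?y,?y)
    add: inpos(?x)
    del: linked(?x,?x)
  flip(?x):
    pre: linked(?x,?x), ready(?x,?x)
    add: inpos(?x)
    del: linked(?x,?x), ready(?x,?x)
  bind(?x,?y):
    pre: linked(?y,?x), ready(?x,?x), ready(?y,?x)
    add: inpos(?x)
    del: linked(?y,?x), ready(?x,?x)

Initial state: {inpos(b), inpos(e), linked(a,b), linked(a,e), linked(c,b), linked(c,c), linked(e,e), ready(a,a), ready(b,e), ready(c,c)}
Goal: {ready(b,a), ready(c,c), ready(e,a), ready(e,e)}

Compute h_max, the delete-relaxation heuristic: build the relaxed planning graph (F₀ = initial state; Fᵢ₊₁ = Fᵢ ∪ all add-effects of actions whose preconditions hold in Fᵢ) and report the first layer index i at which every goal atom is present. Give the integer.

1

F0 = init (10 atoms)
F1 = F0 ∪ {inpos(c), linked(c,e), ready(b,a), ready(b,c), ready(e,a), ready(e,e)}  (16 atoms)
goal ⊆ F1  ⇒  h_max = 1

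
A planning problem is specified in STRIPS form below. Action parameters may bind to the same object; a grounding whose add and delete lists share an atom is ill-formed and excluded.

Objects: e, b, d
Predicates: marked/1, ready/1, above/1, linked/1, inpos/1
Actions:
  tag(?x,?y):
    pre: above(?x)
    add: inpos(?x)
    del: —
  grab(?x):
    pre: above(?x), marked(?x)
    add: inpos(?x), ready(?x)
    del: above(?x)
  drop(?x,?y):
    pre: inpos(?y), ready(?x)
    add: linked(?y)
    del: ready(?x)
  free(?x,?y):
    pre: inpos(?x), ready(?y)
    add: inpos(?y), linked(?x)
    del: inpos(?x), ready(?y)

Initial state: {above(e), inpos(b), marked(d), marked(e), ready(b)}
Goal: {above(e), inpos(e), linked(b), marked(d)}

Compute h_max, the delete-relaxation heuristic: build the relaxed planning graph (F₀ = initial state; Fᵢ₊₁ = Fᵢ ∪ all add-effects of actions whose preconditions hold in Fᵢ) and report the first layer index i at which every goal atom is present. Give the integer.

1

F0 = init (5 atoms)
F1 = F0 ∪ {inpos(e), linked(b), ready(e)}  (8 atoms)
goal ⊆ F1  ⇒  h_max = 1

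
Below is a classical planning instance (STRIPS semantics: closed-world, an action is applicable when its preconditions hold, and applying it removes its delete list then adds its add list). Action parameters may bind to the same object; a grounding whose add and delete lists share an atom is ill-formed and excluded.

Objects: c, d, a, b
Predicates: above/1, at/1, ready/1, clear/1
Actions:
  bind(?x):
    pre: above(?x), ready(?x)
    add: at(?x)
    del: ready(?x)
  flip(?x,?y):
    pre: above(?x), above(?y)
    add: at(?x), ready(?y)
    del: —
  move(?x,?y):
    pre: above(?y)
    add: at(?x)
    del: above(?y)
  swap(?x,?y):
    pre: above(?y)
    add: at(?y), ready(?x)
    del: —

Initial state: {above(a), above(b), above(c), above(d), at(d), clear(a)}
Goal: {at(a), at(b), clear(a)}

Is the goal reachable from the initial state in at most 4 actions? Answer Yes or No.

Yes

1. flip(a,c)  →  {above(a), above(b), above(c), above(d), at(a), at(d), clear(a), ready(c)}
2. flip(b,c)  →  {above(a), above(b), above(c), above(d), at(a), at(b), at(d), clear(a), ready(c)}
optimal plan length = 2; 2 ≤ 4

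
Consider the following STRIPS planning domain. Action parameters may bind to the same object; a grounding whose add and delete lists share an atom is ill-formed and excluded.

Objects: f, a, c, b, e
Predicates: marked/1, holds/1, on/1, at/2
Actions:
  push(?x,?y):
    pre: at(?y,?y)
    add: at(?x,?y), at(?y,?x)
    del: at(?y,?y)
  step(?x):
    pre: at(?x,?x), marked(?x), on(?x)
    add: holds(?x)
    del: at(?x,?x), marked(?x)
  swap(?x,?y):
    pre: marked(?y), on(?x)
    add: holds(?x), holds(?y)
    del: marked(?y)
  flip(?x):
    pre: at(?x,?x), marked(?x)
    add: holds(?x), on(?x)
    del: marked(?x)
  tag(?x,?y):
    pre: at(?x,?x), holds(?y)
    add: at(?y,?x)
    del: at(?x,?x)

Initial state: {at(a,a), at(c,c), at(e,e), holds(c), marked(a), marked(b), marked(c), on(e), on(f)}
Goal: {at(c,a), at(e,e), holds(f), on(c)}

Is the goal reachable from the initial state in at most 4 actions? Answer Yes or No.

1. push(c,a)  →  {at(a,c), at(c,a), at(c,c), at(e,e), holds(c), marked(a), marked(b), marked(c), on(e), on(f)}
2. swap(f,a)  →  {at(a,c), at(c,a), at(c,c), at(e,e), holds(a), holds(c), holds(f), marked(b), marked(c), on(e), on(f)}
3. flip(c)  →  {at(a,c), at(c,a), at(c,c), at(e,e), holds(a), holds(c), holds(f), marked(b), on(c), on(e), on(f)}
optimal plan length = 3; 3 ≤ 4

Yes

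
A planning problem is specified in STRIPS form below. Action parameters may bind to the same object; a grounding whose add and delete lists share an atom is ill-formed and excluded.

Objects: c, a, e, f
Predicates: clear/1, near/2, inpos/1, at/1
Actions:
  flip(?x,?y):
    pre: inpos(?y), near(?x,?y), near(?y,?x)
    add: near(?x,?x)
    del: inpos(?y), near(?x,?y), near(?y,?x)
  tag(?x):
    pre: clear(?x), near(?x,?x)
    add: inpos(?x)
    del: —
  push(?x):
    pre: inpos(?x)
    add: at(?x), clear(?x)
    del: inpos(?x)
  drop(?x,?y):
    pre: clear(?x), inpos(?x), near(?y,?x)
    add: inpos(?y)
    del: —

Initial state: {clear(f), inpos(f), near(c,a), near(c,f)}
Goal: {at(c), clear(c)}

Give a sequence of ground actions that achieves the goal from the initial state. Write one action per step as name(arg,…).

drop(f,c); push(c)

1. drop(f,c)  →  {clear(f), inpos(c), inpos(f), near(c,a), near(c,f)}
2. push(c)  →  {at(c), clear(c), clear(f), inpos(f), near(c,a), near(c,f)}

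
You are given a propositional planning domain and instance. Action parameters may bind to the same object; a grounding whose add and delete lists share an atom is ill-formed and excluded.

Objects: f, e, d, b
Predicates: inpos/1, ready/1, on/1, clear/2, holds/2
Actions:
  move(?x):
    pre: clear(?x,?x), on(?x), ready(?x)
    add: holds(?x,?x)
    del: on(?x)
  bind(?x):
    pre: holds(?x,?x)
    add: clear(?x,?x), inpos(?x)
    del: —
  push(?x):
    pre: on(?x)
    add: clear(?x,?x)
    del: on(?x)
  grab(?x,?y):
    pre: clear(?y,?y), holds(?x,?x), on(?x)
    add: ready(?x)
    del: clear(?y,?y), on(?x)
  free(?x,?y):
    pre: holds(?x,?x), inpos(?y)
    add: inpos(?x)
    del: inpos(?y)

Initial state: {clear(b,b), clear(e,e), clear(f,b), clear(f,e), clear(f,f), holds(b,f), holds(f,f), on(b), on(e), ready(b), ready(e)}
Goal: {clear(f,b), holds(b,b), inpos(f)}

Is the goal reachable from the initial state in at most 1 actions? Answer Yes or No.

1. move(b)  →  {clear(b,b), clear(e,e), clear(f,b), clear(f,e), clear(f,f), holds(b,b), holds(b,f), holds(f,f), on(e), ready(b), ready(e)}
2. bind(f)  →  {clear(b,b), clear(e,e), clear(f,b), clear(f,e), clear(f,f), holds(b,b), holds(b,f), holds(f,f), inpos(f), on(e), ready(b), ready(e)}
optimal plan length = 2; 2 > 1

No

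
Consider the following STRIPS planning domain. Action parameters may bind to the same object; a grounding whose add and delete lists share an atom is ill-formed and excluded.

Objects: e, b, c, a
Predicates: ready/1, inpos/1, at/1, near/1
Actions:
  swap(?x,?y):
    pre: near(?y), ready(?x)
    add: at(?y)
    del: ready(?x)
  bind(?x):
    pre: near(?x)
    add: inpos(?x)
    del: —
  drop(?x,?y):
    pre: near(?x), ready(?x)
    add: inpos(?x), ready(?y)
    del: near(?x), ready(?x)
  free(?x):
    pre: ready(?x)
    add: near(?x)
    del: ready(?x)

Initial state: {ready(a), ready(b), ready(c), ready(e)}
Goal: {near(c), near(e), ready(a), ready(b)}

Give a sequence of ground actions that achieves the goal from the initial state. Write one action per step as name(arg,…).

1. free(e)  →  {near(e), ready(a), ready(b), ready(c)}
2. free(c)  →  {near(c), near(e), ready(a), ready(b)}

free(e); free(c)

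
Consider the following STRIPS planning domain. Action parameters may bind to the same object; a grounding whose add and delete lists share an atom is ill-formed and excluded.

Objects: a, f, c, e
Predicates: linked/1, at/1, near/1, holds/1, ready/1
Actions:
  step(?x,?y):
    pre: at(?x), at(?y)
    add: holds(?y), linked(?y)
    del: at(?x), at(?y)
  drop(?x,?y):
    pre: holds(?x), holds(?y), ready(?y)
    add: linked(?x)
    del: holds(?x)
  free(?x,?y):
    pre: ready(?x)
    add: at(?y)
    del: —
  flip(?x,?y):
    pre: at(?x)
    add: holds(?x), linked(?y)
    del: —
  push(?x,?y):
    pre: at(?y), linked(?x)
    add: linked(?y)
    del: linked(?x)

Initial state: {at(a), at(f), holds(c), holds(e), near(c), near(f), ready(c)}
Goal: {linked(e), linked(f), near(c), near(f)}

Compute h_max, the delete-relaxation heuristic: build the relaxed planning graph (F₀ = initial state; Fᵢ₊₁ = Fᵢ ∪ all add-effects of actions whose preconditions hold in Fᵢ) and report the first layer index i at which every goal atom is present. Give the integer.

F0 = init (7 atoms)
F1 = F0 ∪ {at(c), at(e), holds(a), holds(f), linked(a), linked(c), linked(e), linked(f)}  (15 atoms)
goal ⊆ F1  ⇒  h_max = 1

1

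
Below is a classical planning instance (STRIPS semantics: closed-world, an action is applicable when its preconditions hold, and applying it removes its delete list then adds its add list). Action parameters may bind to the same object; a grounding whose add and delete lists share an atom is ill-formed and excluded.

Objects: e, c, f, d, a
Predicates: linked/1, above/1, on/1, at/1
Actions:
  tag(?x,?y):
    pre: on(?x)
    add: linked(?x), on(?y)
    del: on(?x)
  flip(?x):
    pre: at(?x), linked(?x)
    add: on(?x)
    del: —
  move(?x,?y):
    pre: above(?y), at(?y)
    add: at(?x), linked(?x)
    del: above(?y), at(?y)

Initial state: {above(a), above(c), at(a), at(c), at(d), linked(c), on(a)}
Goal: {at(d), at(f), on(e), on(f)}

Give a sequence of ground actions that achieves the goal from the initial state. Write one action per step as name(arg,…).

tag(a,e); move(f,c); flip(f)

1. tag(a,e)  →  {above(a), above(c), at(a), at(c), at(d), linked(a), linked(c), on(e)}
2. move(f,c)  →  {above(a), at(a), at(d), at(f), linked(a), linked(c), linked(f), on(e)}
3. flip(f)  →  {above(a), at(a), at(d), at(f), linked(a), linked(c), linked(f), on(e), on(f)}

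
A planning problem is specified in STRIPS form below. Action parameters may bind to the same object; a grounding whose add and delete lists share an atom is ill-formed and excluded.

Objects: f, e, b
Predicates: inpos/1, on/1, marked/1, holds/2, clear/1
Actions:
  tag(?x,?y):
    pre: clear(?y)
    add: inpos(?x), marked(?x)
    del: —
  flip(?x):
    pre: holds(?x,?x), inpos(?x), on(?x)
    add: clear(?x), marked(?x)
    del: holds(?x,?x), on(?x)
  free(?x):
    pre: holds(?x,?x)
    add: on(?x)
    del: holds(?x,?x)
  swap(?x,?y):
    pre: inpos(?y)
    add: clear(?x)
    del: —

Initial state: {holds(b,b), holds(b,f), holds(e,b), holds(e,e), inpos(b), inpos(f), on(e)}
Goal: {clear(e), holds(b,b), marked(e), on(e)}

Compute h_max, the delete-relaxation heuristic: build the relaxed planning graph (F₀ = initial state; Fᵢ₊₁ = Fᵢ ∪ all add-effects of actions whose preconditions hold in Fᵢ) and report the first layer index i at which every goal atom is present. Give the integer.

F0 = init (7 atoms)
F1 = F0 ∪ {clear(b), clear(e), clear(f), on(b)}  (11 atoms)
F2 = F1 ∪ {inpos(e), marked(b), marked(e), marked(f)}  (15 atoms)
goal ⊆ F2  ⇒  h_max = 2

2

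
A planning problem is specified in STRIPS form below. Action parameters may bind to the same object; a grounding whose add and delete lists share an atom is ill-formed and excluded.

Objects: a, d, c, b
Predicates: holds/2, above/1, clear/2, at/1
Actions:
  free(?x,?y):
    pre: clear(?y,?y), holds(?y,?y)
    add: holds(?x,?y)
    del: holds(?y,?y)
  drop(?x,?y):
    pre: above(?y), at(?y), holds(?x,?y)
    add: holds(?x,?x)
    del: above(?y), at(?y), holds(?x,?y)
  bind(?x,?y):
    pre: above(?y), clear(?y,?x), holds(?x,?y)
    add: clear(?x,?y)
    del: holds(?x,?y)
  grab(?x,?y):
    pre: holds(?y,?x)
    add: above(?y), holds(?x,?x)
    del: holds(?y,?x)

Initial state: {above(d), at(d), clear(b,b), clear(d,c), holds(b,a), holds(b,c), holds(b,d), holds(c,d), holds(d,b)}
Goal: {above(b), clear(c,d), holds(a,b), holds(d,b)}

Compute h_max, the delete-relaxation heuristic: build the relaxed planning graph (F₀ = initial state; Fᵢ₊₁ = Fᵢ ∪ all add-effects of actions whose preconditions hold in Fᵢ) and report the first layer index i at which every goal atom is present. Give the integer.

F0 = init (9 atoms)
F1 = F0 ∪ {above(b), above(c), clear(c,d), holds(a,a), holds(b,b), holds(c,c), holds(d,d)}  (16 atoms)
F2 = F1 ∪ {holds(a,b), holds(c,b)}  (18 atoms)
goal ⊆ F2  ⇒  h_max = 2

2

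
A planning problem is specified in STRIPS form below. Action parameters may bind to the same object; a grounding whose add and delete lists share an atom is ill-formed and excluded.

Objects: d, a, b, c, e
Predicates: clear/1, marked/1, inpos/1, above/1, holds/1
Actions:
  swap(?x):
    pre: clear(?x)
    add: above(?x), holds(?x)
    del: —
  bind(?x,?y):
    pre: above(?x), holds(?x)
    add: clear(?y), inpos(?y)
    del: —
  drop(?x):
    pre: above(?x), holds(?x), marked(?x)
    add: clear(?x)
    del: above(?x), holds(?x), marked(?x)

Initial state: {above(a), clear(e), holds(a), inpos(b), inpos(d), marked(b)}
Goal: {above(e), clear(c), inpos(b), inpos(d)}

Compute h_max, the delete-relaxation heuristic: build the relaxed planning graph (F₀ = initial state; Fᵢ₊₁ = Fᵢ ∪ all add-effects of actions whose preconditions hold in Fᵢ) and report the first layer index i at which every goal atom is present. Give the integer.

1

F0 = init (6 atoms)
F1 = F0 ∪ {above(e), clear(a), clear(b), clear(c), clear(d), holds(e), inpos(a), inpos(c), inpos(e)}  (15 atoms)
goal ⊆ F1  ⇒  h_max = 1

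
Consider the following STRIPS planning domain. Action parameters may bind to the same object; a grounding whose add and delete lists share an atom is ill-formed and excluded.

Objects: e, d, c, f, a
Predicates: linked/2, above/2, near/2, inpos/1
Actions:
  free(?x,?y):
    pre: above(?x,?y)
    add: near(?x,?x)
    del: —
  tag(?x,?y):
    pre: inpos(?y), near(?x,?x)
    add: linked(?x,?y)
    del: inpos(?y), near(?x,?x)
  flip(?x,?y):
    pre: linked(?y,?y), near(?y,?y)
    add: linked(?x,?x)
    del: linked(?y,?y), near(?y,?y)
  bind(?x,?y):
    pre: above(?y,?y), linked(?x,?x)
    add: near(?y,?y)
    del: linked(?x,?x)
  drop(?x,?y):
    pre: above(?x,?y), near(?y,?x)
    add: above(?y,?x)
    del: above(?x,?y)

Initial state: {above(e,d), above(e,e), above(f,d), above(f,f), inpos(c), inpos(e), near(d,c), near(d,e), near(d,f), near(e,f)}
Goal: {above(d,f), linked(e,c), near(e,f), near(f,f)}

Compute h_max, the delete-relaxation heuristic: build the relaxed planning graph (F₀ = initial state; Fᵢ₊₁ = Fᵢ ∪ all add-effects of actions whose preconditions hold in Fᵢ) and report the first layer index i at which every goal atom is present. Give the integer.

F0 = init (10 atoms)
F1 = F0 ∪ {above(d,e), above(d,f), near(e,e), near(f,f)}  (14 atoms)
F2 = F1 ∪ {linked(e,c), linked(e,e), linked(f,c), linked(f,e), near(d,d)}  (19 atoms)
goal ⊆ F2  ⇒  h_max = 2

2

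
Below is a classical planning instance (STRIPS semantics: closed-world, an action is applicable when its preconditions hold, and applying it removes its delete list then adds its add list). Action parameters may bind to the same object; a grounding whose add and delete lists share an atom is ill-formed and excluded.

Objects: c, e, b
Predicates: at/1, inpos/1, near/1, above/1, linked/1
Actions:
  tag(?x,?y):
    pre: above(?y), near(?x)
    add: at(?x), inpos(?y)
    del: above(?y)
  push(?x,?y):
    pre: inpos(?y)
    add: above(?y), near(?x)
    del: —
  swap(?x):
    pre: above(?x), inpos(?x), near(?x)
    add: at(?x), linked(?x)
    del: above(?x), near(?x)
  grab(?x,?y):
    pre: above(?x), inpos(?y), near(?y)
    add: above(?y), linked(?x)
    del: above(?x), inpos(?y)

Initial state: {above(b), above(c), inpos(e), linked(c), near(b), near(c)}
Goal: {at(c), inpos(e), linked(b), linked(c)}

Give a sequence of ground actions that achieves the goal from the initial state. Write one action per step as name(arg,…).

tag(c,c); grab(b,c)

1. tag(c,c)  →  {above(b), at(c), inpos(c), inpos(e), linked(c), near(b), near(c)}
2. grab(b,c)  →  {above(c), at(c), inpos(e), linked(b), linked(c), near(b), near(c)}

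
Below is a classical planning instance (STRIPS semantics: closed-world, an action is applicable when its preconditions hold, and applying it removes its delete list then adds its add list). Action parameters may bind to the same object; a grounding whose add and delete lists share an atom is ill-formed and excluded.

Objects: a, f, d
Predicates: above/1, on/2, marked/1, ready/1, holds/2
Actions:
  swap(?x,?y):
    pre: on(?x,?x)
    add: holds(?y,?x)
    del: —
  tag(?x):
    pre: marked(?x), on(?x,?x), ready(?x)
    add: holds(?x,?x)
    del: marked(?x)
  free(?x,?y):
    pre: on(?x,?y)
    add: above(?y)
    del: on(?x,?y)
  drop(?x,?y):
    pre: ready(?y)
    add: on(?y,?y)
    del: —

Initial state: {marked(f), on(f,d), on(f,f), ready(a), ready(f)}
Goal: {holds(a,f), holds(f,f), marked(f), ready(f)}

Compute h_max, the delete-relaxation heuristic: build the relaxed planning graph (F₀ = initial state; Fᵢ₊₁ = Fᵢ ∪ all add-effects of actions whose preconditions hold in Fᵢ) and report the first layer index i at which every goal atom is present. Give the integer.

1

F0 = init (5 atoms)
F1 = F0 ∪ {above(d), above(f), holds(a,f), holds(d,f), holds(f,f), on(a,a)}  (11 atoms)
goal ⊆ F1  ⇒  h_max = 1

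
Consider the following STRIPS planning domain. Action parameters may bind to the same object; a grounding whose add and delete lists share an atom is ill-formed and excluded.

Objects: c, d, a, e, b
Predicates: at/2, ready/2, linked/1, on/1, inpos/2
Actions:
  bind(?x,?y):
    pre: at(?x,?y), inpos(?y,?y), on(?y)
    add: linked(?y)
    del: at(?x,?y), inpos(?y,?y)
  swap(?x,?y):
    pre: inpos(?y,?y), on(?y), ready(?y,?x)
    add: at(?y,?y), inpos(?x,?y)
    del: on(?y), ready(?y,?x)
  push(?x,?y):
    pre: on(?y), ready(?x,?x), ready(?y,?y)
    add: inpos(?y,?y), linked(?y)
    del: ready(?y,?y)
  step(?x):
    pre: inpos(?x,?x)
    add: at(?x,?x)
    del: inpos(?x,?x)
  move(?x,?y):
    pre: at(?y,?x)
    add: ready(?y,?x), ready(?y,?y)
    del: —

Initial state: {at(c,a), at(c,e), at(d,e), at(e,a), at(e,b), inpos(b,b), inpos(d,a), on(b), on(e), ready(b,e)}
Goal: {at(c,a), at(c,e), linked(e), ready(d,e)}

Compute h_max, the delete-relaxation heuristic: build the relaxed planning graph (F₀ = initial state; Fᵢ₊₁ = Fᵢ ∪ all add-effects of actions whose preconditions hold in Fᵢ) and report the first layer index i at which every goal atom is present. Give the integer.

F0 = init (10 atoms)
F1 = F0 ∪ {at(b,b), inpos(e,b), linked(b), ready(c,a), ready(c,c), ready(c,e), ready(d,d), ready(d,e), ready(e,a), ready(e,b), ready(e,e)}  (21 atoms)
F2 = F1 ∪ {inpos(e,e), linked(e), ready(b,b)}  (24 atoms)
goal ⊆ F2  ⇒  h_max = 2

2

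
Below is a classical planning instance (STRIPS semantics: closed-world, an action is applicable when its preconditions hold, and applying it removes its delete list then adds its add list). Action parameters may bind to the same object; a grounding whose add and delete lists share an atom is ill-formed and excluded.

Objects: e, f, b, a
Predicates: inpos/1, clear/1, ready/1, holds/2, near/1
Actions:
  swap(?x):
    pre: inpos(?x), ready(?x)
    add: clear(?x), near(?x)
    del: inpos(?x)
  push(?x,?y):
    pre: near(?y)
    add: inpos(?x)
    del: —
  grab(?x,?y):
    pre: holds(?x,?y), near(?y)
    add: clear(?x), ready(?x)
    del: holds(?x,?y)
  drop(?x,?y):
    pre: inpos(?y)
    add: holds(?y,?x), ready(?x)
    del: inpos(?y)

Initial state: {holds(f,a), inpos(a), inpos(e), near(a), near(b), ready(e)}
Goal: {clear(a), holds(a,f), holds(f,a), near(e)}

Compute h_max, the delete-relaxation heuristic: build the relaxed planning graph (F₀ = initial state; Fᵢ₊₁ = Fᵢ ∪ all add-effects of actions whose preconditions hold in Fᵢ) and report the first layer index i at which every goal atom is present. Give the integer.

2

F0 = init (6 atoms)
F1 = F0 ∪ {clear(e), clear(f), holds(a,a), holds(a,b), holds(a,e), holds(a,f), holds(e,a), holds(e,b), holds(e,e), holds(e,f), inpos(b), inpos(f), near(e), ready(a), ready(b), ready(f)}  (22 atoms)
F2 = F1 ∪ {clear(a), clear(b), holds(b,a), holds(b,b), holds(b,e), holds(b,f), holds(f,b), holds(f,e), holds(f,f), near(f)}  (32 atoms)
goal ⊆ F2  ⇒  h_max = 2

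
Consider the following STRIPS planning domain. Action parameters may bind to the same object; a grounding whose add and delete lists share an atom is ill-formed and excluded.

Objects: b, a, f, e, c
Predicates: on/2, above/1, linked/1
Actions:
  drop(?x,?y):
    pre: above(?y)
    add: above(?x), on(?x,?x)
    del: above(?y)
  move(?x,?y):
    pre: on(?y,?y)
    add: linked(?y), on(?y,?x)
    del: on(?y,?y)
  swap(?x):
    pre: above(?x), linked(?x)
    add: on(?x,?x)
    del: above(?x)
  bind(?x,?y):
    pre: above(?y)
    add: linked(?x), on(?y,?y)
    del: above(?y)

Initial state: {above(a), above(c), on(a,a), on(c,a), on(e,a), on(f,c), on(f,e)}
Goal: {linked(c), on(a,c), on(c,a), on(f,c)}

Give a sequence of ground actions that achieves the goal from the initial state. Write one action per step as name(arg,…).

move(c,a); bind(c,a)

1. move(c,a)  →  {above(a), above(c), linked(a), on(a,c), on(c,a), on(e,a), on(f,c), on(f,e)}
2. bind(c,a)  →  {above(c), linked(a), linked(c), on(a,a), on(a,c), on(c,a), on(e,a), on(f,c), on(f,e)}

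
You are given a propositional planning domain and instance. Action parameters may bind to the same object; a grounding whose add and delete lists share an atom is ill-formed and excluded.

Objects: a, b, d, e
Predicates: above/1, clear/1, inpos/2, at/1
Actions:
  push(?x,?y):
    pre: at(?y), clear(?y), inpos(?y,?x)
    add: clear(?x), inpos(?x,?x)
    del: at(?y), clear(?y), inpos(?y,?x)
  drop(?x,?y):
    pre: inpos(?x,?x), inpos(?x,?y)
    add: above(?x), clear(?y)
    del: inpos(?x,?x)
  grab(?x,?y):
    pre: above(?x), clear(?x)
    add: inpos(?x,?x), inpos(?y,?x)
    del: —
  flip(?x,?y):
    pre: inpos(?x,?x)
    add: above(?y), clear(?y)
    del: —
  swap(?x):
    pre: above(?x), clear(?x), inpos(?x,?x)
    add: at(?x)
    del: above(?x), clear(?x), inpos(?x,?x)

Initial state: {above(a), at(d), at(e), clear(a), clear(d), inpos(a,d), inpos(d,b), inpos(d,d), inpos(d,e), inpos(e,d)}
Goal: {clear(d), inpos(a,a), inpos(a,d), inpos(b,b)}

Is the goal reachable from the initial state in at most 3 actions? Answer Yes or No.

Yes

1. push(b,d)  →  {above(a), at(e), clear(a), clear(b), inpos(a,d), inpos(b,b), inpos(d,d), inpos(d,e), inpos(e,d)}
2. drop(d,d)  →  {above(a), above(d), at(e), clear(a), clear(b), clear(d), inpos(a,d), inpos(b,b), inpos(d,e), inpos(e,d)}
3. grab(a,a)  →  {above(a), above(d), at(e), clear(a), clear(b), clear(d), inpos(a,a), inpos(a,d), inpos(b,b), inpos(d,e), inpos(e,d)}
optimal plan length = 3; 3 ≤ 3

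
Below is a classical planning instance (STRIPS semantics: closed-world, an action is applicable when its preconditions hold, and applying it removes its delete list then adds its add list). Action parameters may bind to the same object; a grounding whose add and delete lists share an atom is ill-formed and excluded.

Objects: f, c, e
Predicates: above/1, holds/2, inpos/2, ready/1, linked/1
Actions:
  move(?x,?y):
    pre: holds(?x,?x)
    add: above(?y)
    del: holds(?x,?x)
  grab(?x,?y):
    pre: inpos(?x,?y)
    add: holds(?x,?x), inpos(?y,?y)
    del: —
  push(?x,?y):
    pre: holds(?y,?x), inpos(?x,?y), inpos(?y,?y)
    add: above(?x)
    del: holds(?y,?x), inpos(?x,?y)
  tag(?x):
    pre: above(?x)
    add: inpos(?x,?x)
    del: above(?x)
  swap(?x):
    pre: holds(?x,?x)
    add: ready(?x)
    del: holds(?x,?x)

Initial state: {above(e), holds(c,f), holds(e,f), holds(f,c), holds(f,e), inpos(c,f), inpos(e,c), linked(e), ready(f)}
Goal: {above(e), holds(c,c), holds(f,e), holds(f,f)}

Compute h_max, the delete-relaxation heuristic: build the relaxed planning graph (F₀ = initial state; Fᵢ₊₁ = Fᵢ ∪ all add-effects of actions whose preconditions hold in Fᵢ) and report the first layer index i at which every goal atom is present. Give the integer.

2

F0 = init (9 atoms)
F1 = F0 ∪ {holds(c,c), holds(e,e), inpos(c,c), inpos(e,e), inpos(f,f)}  (14 atoms)
F2 = F1 ∪ {above(c), above(f), holds(f,f), ready(c), ready(e)}  (19 atoms)
goal ⊆ F2  ⇒  h_max = 2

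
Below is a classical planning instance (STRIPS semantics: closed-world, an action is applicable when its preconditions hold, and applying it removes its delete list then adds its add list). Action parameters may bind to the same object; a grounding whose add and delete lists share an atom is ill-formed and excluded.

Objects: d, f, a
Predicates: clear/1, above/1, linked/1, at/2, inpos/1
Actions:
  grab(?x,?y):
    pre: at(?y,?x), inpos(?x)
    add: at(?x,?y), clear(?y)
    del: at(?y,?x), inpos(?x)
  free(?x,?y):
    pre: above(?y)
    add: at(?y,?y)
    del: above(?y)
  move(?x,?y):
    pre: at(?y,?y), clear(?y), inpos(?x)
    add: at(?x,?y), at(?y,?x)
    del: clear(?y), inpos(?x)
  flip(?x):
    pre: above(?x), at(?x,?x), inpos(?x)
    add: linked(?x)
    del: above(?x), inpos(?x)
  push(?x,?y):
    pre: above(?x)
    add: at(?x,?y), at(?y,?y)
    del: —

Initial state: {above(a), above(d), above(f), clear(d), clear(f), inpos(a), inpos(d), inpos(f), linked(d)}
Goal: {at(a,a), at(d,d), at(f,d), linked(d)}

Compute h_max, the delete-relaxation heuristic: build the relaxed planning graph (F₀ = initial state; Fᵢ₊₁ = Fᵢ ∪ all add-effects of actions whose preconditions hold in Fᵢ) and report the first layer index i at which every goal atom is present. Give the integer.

F0 = init (9 atoms)
F1 = F0 ∪ {at(a,a), at(a,d), at(a,f), at(d,a), at(d,d), at(d,f), at(f,a), at(f,d), at(f,f)}  (18 atoms)
goal ⊆ F1  ⇒  h_max = 1

1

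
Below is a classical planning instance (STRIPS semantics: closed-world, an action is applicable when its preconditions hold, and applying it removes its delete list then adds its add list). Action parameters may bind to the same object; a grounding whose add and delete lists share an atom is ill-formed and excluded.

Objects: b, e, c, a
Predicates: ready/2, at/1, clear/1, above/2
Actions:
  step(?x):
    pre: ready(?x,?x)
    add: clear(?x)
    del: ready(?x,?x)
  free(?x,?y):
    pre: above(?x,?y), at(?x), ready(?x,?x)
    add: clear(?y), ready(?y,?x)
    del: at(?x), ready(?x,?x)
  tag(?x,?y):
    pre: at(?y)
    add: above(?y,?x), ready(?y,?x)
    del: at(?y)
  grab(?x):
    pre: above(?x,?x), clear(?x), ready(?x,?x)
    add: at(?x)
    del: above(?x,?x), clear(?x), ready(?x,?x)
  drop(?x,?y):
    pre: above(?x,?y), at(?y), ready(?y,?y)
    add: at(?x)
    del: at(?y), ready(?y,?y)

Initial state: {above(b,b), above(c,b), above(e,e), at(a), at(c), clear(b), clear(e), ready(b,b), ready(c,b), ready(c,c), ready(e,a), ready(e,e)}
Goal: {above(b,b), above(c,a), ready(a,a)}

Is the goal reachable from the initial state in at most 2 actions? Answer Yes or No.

Yes

1. tag(a,c)  →  {above(b,b), above(c,a), above(c,b), above(e,e), at(a), clear(b), clear(e), ready(b,b), ready(c,a), ready(c,b), ready(c,c), ready(e,a), ready(e,e)}
2. tag(a,a)  →  {above(a,a), above(b,b), above(c,a), above(c,b), above(e,e), clear(b), clear(e), ready(a,a), ready(b,b), ready(c,a), ready(c,b), ready(c,c), ready(e,a), ready(e,e)}
optimal plan length = 2; 2 ≤ 2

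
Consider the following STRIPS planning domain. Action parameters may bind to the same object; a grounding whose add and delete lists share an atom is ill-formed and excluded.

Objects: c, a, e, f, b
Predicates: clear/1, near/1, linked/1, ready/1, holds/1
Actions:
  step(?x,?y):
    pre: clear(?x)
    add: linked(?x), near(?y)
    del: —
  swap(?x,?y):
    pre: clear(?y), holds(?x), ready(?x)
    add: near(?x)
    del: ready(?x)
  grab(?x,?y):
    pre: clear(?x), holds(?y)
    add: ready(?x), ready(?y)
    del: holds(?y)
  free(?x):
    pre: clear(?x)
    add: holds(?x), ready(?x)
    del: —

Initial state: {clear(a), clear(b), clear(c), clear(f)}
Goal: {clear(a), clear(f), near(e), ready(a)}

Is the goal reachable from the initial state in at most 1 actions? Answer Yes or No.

No

1. step(c,e)  →  {clear(a), clear(b), clear(c), clear(f), linked(c), near(e)}
2. free(a)  →  {clear(a), clear(b), clear(c), clear(f), holds(a), linked(c), near(e), ready(a)}
optimal plan length = 2; 2 > 1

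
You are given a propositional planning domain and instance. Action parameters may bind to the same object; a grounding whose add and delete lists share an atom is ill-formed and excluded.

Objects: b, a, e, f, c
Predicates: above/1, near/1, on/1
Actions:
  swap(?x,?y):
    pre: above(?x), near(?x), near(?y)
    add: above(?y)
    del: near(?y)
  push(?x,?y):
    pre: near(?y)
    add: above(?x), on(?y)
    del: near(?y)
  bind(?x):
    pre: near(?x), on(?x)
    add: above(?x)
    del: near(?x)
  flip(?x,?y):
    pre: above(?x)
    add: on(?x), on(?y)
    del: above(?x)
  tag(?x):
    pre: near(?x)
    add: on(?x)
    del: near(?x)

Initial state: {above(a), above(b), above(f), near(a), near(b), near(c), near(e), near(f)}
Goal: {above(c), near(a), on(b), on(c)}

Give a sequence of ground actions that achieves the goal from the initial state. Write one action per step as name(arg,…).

swap(b,c); flip(b,c)

1. swap(b,c)  →  {above(a), above(b), above(c), above(f), near(a), near(b), near(e), near(f)}
2. flip(b,c)  →  {above(a), above(c), above(f), near(a), near(b), near(e), near(f), on(b), on(c)}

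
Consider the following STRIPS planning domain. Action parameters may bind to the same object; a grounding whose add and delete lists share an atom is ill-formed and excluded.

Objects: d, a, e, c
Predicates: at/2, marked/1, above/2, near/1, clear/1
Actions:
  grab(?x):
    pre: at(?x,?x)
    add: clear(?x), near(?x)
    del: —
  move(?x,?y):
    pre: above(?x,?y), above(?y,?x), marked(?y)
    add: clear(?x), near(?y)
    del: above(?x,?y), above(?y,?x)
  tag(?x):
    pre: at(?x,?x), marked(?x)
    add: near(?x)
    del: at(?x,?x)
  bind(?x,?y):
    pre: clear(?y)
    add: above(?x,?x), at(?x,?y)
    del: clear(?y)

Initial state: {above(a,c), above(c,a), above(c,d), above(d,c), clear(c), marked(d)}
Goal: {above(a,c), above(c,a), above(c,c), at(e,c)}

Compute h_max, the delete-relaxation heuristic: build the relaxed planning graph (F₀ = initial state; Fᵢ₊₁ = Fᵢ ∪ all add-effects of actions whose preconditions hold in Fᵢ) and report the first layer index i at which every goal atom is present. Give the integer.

1

F0 = init (6 atoms)
F1 = F0 ∪ {above(a,a), above(c,c), above(d,d), above(e,e), at(a,c), at(c,c), at(d,c), at(e,c), near(d)}  (15 atoms)
goal ⊆ F1  ⇒  h_max = 1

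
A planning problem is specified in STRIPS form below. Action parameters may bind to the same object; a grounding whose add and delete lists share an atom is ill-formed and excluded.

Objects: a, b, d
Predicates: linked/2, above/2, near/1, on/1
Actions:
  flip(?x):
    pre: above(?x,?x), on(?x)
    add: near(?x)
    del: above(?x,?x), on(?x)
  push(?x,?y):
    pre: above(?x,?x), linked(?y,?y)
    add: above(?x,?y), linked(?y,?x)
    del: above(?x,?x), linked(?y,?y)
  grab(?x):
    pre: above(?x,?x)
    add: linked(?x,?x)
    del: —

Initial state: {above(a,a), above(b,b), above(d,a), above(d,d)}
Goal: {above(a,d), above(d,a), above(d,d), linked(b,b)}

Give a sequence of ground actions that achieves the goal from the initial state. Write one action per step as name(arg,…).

1. grab(b)  →  {above(a,a), above(b,b), above(d,a), above(d,d), linked(b,b)}
2. grab(d)  →  {above(a,a), above(b,b), above(d,a), above(d,d), linked(b,b), linked(d,d)}
3. push(a,d)  →  {above(a,d), above(b,b), above(d,a), above(d,d), linked(b,b), linked(d,a)}

grab(b); grab(d); push(a,d)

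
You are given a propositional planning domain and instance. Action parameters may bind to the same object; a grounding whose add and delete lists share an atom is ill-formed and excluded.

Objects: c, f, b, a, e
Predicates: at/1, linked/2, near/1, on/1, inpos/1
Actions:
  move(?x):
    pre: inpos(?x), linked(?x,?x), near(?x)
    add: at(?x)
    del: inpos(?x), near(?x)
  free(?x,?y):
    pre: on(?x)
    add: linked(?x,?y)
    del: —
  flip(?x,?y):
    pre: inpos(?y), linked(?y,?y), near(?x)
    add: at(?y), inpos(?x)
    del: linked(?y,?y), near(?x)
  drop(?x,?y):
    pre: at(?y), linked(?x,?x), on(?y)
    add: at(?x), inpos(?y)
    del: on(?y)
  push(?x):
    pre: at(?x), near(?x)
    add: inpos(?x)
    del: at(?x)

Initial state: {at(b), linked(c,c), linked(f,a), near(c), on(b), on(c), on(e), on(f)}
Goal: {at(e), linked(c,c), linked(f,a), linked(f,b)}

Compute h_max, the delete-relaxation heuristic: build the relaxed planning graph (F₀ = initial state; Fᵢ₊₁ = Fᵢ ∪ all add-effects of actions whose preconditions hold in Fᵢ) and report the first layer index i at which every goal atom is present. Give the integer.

2

F0 = init (8 atoms)
F1 = F0 ∪ {at(c), inpos(b), linked(b,a), linked(b,b), linked(b,c), linked(b,e), linked(b,f), linked(c,a), linked(c,b), linked(c,e), linked(c,f), linked(e,a), linked(e,b), linked(e,c), linked(e,e), linked(e,f), linked(f,b), linked(f,c), linked(f,e), linked(f,f)}  (28 atoms)
F2 = F1 ∪ {at(e), at(f), inpos(c)}  (31 atoms)
goal ⊆ F2  ⇒  h_max = 2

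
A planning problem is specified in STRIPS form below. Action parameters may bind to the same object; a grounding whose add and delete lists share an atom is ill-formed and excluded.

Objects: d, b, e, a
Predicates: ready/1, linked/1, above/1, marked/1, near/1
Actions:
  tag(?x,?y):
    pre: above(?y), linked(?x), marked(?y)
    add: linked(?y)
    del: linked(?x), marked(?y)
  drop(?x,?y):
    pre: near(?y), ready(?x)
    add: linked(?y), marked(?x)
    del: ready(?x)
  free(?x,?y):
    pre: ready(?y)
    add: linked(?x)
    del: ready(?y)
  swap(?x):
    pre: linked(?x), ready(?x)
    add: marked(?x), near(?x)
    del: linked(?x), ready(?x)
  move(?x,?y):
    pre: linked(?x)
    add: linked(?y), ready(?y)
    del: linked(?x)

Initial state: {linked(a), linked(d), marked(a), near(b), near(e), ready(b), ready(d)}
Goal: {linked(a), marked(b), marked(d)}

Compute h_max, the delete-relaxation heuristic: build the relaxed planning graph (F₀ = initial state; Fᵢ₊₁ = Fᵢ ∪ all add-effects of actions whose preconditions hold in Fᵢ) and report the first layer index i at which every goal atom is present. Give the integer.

F0 = init (7 atoms)
F1 = F0 ∪ {linked(b), linked(e), marked(b), marked(d), near(d), ready(a), ready(e)}  (14 atoms)
goal ⊆ F1  ⇒  h_max = 1

1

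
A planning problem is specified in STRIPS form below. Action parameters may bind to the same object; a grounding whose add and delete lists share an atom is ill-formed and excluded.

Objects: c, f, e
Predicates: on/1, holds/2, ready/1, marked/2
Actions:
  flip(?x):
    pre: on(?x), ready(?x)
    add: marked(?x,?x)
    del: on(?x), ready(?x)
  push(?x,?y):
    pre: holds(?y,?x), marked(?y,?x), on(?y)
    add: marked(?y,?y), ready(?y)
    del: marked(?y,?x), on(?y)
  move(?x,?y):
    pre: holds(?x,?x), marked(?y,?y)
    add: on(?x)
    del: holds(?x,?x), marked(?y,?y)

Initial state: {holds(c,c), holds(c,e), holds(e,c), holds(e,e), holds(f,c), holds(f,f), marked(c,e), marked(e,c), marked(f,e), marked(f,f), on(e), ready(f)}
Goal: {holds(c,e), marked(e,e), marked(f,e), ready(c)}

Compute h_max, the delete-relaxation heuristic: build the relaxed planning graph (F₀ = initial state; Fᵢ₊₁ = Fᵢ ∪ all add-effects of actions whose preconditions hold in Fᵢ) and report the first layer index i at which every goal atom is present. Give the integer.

2

F0 = init (12 atoms)
F1 = F0 ∪ {marked(e,e), on(c), on(f), ready(e)}  (16 atoms)
F2 = F1 ∪ {marked(c,c), ready(c)}  (18 atoms)
goal ⊆ F2  ⇒  h_max = 2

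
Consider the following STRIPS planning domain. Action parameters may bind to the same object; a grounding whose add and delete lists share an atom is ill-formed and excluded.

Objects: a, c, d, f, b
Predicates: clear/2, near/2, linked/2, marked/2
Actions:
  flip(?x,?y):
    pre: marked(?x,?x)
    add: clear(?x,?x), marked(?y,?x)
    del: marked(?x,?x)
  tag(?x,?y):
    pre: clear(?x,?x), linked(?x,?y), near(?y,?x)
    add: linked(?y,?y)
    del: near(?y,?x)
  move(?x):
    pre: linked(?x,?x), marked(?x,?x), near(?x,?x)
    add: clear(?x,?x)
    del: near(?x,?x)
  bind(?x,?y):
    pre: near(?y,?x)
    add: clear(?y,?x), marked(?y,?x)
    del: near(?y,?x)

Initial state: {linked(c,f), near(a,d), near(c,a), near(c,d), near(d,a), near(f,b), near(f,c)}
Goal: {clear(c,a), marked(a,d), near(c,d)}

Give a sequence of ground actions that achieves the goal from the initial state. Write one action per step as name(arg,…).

bind(a,c); bind(d,a)

1. bind(a,c)  →  {clear(c,a), linked(c,f), marked(c,a), near(a,d), near(c,d), near(d,a), near(f,b), near(f,c)}
2. bind(d,a)  →  {clear(a,d), clear(c,a), linked(c,f), marked(a,d), marked(c,a), near(c,d), near(d,a), near(f,b), near(f,c)}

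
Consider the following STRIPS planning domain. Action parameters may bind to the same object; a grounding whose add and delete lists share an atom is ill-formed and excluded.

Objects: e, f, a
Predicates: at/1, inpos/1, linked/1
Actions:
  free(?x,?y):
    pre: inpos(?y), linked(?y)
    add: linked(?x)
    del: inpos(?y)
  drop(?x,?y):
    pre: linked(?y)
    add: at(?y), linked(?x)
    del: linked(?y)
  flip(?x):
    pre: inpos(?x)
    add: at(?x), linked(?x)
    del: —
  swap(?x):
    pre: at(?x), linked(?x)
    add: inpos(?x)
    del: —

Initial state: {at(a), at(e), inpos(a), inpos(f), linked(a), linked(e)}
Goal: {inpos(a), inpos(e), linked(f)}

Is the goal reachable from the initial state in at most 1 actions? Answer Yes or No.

1. drop(f,a)  →  {at(a), at(e), inpos(a), inpos(f), linked(e), linked(f)}
2. swap(e)  →  {at(a), at(e), inpos(a), inpos(e), inpos(f), linked(e), linked(f)}
optimal plan length = 2; 2 > 1

No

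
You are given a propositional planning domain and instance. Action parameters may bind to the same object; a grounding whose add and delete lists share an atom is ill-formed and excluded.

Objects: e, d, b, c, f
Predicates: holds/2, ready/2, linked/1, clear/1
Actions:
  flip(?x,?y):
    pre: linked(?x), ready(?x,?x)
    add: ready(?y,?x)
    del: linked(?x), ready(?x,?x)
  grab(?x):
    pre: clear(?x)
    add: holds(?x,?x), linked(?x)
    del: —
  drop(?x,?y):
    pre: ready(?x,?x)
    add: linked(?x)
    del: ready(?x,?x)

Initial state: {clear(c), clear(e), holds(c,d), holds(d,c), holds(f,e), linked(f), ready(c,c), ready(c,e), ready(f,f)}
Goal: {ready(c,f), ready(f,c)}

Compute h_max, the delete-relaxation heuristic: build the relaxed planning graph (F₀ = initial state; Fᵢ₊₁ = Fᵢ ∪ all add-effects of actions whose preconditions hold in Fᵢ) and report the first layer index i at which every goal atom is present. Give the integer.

F0 = init (9 atoms)
F1 = F0 ∪ {holds(c,c), holds(e,e), linked(c), linked(e), ready(b,f), ready(c,f), ready(d,f), ready(e,f)}  (17 atoms)
F2 = F1 ∪ {ready(b,c), ready(d,c), ready(e,c), ready(f,c)}  (21 atoms)
goal ⊆ F2  ⇒  h_max = 2

2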